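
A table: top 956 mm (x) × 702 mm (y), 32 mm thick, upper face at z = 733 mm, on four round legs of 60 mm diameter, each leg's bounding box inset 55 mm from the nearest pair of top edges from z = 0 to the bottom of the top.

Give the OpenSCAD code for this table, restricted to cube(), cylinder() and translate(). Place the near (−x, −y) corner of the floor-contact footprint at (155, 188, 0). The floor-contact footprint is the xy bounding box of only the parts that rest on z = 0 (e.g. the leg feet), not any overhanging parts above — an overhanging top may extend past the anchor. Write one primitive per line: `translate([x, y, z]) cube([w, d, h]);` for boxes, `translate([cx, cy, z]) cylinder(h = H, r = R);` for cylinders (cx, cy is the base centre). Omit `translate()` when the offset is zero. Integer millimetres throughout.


// leg_h = 733 - 32 = 701
translate([100, 133, 701]) cube([956, 702, 32]);
translate([185, 218, 0]) cylinder(h = 701, r = 30);
translate([971, 218, 0]) cylinder(h = 701, r = 30);
translate([185, 750, 0]) cylinder(h = 701, r = 30);
translate([971, 750, 0]) cylinder(h = 701, r = 30);


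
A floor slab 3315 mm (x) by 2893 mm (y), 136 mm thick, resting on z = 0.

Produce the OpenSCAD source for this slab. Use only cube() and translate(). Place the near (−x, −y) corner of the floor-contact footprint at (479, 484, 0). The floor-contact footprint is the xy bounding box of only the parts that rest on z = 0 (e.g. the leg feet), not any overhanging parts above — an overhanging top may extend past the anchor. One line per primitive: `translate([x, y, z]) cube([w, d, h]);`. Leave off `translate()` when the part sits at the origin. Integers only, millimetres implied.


translate([479, 484, 0]) cube([3315, 2893, 136]);


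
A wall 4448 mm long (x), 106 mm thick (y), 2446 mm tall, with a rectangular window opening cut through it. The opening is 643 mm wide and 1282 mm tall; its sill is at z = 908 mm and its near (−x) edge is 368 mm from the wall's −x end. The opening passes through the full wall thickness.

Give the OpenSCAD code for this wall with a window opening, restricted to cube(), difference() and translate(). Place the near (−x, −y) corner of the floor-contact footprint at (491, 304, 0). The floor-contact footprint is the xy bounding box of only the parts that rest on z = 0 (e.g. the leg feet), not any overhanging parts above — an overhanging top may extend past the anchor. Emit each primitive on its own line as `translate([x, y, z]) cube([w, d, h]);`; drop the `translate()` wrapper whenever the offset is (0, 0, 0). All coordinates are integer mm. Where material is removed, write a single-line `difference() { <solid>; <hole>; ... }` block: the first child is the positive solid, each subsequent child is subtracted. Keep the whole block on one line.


difference() { translate([491, 304, 0]) cube([4448, 106, 2446]); translate([859, 304, 908]) cube([643, 106, 1282]); }


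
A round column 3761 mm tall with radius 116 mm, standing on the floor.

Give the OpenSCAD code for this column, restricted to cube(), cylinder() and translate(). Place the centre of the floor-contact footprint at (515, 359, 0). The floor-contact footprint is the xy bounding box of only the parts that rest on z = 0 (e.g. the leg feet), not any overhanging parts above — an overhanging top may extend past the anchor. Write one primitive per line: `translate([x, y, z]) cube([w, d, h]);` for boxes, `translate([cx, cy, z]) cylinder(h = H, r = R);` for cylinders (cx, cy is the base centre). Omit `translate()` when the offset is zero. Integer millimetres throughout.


translate([515, 359, 0]) cylinder(h = 3761, r = 116);


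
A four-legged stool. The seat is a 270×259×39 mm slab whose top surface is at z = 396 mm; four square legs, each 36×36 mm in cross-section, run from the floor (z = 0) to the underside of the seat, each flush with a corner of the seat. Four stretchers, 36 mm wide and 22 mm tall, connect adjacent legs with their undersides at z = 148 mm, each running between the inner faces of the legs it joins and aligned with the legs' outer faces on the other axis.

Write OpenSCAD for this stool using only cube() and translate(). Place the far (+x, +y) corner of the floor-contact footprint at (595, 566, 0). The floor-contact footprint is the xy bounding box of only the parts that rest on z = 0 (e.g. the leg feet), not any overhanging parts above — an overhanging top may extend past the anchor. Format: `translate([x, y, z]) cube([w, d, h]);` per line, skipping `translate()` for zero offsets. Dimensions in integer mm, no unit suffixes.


translate([325, 307, 357]) cube([270, 259, 39]);
translate([325, 307, 0]) cube([36, 36, 357]);
translate([559, 307, 0]) cube([36, 36, 357]);
translate([325, 530, 0]) cube([36, 36, 357]);
translate([559, 530, 0]) cube([36, 36, 357]);
translate([361, 307, 148]) cube([198, 36, 22]);
translate([361, 530, 148]) cube([198, 36, 22]);
translate([325, 343, 148]) cube([36, 187, 22]);
translate([559, 343, 148]) cube([36, 187, 22]);


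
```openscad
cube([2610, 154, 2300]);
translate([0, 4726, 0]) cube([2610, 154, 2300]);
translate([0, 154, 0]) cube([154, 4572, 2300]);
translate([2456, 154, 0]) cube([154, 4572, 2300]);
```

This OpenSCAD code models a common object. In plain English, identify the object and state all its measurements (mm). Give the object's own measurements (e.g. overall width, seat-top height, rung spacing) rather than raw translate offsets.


The wall frame of a small rectangular building: four walls, each 2300 mm tall and 154 mm thick, enclosing a footprint 2610 mm (x) by 4880 mm (y) outside-to-outside, with no floor or roof. The front and back walls (the −y and +y sides) span the full width; the two side walls fit between them.


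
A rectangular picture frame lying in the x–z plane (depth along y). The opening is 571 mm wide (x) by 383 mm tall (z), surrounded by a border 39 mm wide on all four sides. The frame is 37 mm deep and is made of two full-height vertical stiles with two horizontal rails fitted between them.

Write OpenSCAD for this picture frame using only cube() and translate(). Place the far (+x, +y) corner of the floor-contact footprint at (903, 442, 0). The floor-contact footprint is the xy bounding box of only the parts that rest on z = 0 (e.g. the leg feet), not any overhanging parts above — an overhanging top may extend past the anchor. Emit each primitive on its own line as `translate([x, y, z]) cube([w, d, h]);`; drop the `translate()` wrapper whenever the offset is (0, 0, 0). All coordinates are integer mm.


translate([254, 405, 0]) cube([39, 37, 461]);
translate([864, 405, 0]) cube([39, 37, 461]);
translate([293, 405, 0]) cube([571, 37, 39]);
translate([293, 405, 422]) cube([571, 37, 39]);


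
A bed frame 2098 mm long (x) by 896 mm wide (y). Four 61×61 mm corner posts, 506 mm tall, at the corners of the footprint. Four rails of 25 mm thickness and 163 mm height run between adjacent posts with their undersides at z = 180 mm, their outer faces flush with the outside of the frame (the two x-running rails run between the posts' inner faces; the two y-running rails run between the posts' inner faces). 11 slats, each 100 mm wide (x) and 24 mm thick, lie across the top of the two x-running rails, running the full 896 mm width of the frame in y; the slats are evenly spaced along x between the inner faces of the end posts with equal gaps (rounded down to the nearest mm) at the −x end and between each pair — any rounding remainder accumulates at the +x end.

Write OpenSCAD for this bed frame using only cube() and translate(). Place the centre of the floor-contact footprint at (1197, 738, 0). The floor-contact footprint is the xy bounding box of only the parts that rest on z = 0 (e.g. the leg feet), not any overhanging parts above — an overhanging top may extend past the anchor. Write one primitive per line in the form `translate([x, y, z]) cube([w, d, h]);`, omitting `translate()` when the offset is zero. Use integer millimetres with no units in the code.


translate([148, 290, 0]) cube([61, 61, 506]);
translate([148, 1125, 0]) cube([61, 61, 506]);
translate([2185, 290, 0]) cube([61, 61, 506]);
translate([2185, 1125, 0]) cube([61, 61, 506]);
translate([209, 290, 180]) cube([1976, 25, 163]);
translate([209, 1161, 180]) cube([1976, 25, 163]);
translate([148, 351, 180]) cube([25, 774, 163]);
translate([2221, 351, 180]) cube([25, 774, 163]);
translate([282, 290, 343]) cube([100, 896, 24]);
translate([455, 290, 343]) cube([100, 896, 24]);
translate([628, 290, 343]) cube([100, 896, 24]);
translate([801, 290, 343]) cube([100, 896, 24]);
translate([974, 290, 343]) cube([100, 896, 24]);
translate([1147, 290, 343]) cube([100, 896, 24]);
translate([1320, 290, 343]) cube([100, 896, 24]);
translate([1493, 290, 343]) cube([100, 896, 24]);
translate([1666, 290, 343]) cube([100, 896, 24]);
translate([1839, 290, 343]) cube([100, 896, 24]);
translate([2012, 290, 343]) cube([100, 896, 24]);


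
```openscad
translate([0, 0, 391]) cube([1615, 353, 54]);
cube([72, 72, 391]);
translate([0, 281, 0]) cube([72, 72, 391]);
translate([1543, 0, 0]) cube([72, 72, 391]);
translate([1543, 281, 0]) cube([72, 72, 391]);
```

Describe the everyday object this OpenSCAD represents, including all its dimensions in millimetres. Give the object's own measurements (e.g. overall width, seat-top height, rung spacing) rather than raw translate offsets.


A long wooden bench with a 1615 mm (x) × 353 mm (y) seat, 54 mm thick, its top surface 445 mm above the floor. Four 72 mm square legs at the seat corners, flush with the edges, run from z = 0 to the seat underside.


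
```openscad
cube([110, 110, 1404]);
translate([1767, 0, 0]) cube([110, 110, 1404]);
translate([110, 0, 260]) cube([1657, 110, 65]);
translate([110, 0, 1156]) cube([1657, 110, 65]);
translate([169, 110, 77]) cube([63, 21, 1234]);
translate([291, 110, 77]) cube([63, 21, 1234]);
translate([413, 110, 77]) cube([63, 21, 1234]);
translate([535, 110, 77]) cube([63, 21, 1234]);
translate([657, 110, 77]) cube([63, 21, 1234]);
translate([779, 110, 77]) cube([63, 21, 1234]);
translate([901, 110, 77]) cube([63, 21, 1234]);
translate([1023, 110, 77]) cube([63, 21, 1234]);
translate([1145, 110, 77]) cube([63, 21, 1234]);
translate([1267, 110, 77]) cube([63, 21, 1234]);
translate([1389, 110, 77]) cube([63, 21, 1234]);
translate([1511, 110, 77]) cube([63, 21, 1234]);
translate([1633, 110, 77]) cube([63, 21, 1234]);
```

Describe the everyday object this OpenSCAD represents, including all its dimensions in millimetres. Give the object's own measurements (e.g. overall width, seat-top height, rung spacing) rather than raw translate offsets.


A fence section. Two 110×110 mm posts, 1404 mm tall, stand on the floor with a clear span of 1657 mm between their inner faces. Two horizontal rails of 110×65 mm section span the gap between the posts with their undersides at z = 260 mm and z = 1156 mm, flush with the posts' −y face. 13 pickets, each 63 mm wide, 21 mm thick and 1234 mm tall, are fixed to the +y face of the rails with their bottoms at z = 77 mm, spaced across the span with a 59 mm gap after the −x post and between neighbouring pickets, with 71 mm left before the +x post.


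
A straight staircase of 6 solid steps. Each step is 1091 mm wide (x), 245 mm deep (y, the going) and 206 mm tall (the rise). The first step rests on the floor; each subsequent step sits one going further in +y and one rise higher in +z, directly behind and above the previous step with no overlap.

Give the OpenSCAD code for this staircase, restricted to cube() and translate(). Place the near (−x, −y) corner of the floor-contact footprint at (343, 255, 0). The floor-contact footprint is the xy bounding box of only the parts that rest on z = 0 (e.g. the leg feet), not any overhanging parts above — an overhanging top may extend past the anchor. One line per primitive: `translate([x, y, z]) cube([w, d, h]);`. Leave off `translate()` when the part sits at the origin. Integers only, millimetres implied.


translate([343, 255, 0]) cube([1091, 245, 206]);
translate([343, 500, 206]) cube([1091, 245, 206]);
translate([343, 745, 412]) cube([1091, 245, 206]);
translate([343, 990, 618]) cube([1091, 245, 206]);
translate([343, 1235, 824]) cube([1091, 245, 206]);
translate([343, 1480, 1030]) cube([1091, 245, 206]);


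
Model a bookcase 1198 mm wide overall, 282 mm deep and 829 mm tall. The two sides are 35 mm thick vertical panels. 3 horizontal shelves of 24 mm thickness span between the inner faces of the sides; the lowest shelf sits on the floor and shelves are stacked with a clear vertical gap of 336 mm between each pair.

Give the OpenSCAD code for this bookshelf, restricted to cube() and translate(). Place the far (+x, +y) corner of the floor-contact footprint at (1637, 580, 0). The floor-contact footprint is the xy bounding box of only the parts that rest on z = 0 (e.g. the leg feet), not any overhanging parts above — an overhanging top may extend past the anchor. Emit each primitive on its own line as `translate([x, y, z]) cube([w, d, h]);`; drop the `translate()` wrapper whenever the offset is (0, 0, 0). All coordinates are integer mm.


translate([439, 298, 0]) cube([35, 282, 829]);
translate([1602, 298, 0]) cube([35, 282, 829]);
translate([474, 298, 0]) cube([1128, 282, 24]);
translate([474, 298, 360]) cube([1128, 282, 24]);
translate([474, 298, 720]) cube([1128, 282, 24]);


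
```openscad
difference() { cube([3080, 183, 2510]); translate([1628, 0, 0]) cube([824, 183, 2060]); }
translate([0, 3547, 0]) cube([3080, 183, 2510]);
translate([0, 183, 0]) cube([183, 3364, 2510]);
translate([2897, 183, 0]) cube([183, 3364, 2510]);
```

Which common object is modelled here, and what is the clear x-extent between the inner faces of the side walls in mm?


A single room. The interior width is 2714 mm.

Four walls enclosing a rectangle with a door in the front wall — a room. Outside width 3080 minus two 183 mm walls gives 2714 mm.


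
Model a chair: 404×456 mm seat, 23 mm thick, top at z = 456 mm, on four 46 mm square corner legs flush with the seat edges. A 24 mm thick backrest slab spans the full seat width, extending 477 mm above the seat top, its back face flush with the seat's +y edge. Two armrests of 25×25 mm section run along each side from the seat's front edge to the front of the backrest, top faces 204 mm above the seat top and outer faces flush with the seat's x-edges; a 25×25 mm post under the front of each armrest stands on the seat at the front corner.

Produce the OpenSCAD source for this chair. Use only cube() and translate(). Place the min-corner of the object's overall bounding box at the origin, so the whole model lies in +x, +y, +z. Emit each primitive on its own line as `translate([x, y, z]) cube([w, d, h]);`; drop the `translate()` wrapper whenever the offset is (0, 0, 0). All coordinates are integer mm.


// leg_h = 456 - 23 = 433
// arm post h = 204 - 25 = 179
translate([0, 0, 433]) cube([404, 456, 23]);
cube([46, 46, 433]);
translate([358, 0, 0]) cube([46, 46, 433]);
translate([0, 410, 0]) cube([46, 46, 433]);
translate([358, 410, 0]) cube([46, 46, 433]);
translate([0, 432, 456]) cube([404, 24, 477]);
translate([0, 0, 635]) cube([25, 432, 25]);
translate([379, 0, 635]) cube([25, 432, 25]);
translate([0, 0, 456]) cube([25, 25, 179]);
translate([379, 0, 456]) cube([25, 25, 179]);


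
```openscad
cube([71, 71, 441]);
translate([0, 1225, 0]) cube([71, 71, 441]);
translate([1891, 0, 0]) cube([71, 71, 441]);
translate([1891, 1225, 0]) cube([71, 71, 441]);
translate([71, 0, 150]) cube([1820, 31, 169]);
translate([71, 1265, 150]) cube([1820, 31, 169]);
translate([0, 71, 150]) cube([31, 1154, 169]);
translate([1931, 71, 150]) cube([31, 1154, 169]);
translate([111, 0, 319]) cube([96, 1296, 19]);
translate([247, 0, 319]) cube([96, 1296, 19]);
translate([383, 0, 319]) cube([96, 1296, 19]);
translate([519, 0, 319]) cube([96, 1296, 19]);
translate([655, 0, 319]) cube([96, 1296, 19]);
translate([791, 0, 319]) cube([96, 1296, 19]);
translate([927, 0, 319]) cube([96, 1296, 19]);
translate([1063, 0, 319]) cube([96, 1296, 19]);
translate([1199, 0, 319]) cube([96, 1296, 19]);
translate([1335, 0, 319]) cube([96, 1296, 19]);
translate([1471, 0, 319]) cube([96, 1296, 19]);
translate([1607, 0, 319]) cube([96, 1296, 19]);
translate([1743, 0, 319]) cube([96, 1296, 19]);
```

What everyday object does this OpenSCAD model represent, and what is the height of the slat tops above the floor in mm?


A bed frame. The slat-top height is 338 mm.

Four posts, four rails, and a row of slats — a bed frame. Slats sit on the rails at z = 150 + 169 = 319; with slat thickness 19, the top is 338 mm.


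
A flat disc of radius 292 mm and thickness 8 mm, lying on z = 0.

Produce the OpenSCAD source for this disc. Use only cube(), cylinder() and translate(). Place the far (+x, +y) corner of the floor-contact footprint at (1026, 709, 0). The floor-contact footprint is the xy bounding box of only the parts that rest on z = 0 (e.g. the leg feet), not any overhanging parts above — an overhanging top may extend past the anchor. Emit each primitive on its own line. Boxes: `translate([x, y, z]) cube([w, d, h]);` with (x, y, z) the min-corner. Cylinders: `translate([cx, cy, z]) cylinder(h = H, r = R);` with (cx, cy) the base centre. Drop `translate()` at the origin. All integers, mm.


translate([734, 417, 0]) cylinder(h = 8, r = 292);


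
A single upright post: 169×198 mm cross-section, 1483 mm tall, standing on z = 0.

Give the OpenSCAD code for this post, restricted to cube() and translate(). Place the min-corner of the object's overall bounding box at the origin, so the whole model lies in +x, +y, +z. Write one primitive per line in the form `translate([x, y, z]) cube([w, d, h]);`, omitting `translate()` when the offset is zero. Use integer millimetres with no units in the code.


cube([169, 198, 1483]);


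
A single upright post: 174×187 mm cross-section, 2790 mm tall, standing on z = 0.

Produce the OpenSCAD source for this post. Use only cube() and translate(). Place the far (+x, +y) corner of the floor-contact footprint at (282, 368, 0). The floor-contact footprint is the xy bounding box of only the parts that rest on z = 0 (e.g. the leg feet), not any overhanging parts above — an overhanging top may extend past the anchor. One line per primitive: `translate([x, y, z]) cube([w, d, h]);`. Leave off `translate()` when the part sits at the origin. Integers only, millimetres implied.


translate([108, 181, 0]) cube([174, 187, 2790]);


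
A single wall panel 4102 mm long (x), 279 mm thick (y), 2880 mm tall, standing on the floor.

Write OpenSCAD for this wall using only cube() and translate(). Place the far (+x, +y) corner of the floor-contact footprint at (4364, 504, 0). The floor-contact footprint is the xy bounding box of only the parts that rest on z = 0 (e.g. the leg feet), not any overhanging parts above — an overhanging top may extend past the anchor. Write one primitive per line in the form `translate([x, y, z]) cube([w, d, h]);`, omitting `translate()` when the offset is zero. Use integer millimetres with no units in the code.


translate([262, 225, 0]) cube([4102, 279, 2880]);


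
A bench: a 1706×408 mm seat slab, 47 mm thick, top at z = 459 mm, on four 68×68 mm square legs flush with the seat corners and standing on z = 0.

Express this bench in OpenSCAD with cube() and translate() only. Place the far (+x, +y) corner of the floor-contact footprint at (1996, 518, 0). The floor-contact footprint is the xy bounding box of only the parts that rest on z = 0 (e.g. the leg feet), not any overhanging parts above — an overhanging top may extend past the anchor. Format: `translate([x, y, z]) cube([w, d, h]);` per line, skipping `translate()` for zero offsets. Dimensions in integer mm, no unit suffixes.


translate([290, 110, 412]) cube([1706, 408, 47]);
translate([290, 110, 0]) cube([68, 68, 412]);
translate([290, 450, 0]) cube([68, 68, 412]);
translate([1928, 110, 0]) cube([68, 68, 412]);
translate([1928, 450, 0]) cube([68, 68, 412]);


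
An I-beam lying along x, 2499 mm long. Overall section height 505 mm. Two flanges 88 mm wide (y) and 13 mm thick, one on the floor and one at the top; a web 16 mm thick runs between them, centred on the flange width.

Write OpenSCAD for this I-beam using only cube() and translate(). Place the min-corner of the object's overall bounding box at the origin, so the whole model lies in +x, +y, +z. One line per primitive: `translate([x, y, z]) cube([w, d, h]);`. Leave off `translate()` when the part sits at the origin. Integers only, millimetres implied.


cube([2499, 88, 13]);
translate([0, 36, 13]) cube([2499, 16, 479]);
translate([0, 0, 492]) cube([2499, 88, 13]);


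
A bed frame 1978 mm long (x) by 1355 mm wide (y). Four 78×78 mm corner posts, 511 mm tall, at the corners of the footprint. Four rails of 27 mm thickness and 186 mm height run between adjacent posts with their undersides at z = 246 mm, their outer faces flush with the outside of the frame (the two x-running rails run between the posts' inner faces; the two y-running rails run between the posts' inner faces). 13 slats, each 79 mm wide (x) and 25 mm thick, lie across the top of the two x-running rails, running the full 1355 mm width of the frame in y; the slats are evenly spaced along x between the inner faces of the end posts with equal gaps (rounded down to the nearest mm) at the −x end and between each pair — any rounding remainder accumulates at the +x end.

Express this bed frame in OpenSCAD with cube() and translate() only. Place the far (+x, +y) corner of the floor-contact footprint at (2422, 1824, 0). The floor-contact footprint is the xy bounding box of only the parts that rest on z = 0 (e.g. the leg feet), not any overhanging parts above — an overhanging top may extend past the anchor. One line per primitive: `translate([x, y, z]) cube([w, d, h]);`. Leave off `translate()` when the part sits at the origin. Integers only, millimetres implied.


// slat z = rail_z + rail_h = 246 + 186 = 432
// slat gap = ⌊(1822 − 13·79) / 14⌋ = 56
translate([444, 469, 0]) cube([78, 78, 511]);
translate([444, 1746, 0]) cube([78, 78, 511]);
translate([2344, 469, 0]) cube([78, 78, 511]);
translate([2344, 1746, 0]) cube([78, 78, 511]);
translate([522, 469, 246]) cube([1822, 27, 186]);
translate([522, 1797, 246]) cube([1822, 27, 186]);
translate([444, 547, 246]) cube([27, 1199, 186]);
translate([2395, 547, 246]) cube([27, 1199, 186]);
translate([578, 469, 432]) cube([79, 1355, 25]);
translate([713, 469, 432]) cube([79, 1355, 25]);
translate([848, 469, 432]) cube([79, 1355, 25]);
translate([983, 469, 432]) cube([79, 1355, 25]);
translate([1118, 469, 432]) cube([79, 1355, 25]);
translate([1253, 469, 432]) cube([79, 1355, 25]);
translate([1388, 469, 432]) cube([79, 1355, 25]);
translate([1523, 469, 432]) cube([79, 1355, 25]);
translate([1658, 469, 432]) cube([79, 1355, 25]);
translate([1793, 469, 432]) cube([79, 1355, 25]);
translate([1928, 469, 432]) cube([79, 1355, 25]);
translate([2063, 469, 432]) cube([79, 1355, 25]);
translate([2198, 469, 432]) cube([79, 1355, 25]);


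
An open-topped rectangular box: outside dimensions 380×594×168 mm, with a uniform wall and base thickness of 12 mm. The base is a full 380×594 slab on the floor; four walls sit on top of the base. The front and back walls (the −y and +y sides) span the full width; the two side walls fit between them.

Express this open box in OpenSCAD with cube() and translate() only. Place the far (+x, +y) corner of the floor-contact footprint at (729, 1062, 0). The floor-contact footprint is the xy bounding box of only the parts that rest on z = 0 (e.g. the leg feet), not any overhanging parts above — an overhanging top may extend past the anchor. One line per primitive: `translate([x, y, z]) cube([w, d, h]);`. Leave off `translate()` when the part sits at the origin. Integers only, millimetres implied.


translate([349, 468, 0]) cube([380, 594, 12]);
translate([349, 468, 12]) cube([380, 12, 156]);
translate([349, 1050, 12]) cube([380, 12, 156]);
translate([349, 480, 12]) cube([12, 570, 156]);
translate([717, 480, 12]) cube([12, 570, 156]);


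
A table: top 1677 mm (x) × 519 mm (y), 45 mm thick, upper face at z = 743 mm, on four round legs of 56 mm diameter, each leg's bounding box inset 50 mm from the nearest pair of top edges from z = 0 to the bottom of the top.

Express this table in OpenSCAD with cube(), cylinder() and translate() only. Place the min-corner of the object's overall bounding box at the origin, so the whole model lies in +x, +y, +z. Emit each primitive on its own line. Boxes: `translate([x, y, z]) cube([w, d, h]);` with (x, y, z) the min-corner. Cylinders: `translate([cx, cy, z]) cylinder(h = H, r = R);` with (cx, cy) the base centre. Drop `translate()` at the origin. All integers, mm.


translate([0, 0, 698]) cube([1677, 519, 45]);
translate([78, 78, 0]) cylinder(h = 698, r = 28);
translate([1599, 78, 0]) cylinder(h = 698, r = 28);
translate([78, 441, 0]) cylinder(h = 698, r = 28);
translate([1599, 441, 0]) cylinder(h = 698, r = 28);


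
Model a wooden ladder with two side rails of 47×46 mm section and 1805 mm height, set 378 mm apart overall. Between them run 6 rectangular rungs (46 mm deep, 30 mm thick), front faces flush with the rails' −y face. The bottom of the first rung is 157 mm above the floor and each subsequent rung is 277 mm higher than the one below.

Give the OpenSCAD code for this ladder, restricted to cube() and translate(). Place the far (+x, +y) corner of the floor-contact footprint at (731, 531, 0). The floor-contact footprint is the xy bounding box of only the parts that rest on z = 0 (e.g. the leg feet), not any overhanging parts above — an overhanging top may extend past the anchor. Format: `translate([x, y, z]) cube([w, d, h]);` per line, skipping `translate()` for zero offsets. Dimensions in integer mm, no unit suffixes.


// rung span = 378 - 2*47 = 284
// rung[k] z = 157 + k*277
translate([353, 485, 0]) cube([47, 46, 1805]);
translate([684, 485, 0]) cube([47, 46, 1805]);
translate([400, 485, 157]) cube([284, 46, 30]);
translate([400, 485, 434]) cube([284, 46, 30]);
translate([400, 485, 711]) cube([284, 46, 30]);
translate([400, 485, 988]) cube([284, 46, 30]);
translate([400, 485, 1265]) cube([284, 46, 30]);
translate([400, 485, 1542]) cube([284, 46, 30]);


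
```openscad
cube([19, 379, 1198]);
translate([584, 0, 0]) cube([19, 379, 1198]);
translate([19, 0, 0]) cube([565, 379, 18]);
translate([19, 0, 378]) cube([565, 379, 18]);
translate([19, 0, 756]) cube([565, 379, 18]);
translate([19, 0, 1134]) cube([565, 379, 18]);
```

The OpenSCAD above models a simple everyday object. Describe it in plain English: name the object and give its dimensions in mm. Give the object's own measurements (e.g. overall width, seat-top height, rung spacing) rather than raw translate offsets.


An open bookshelf. Two side panels, each 19 mm thick, 379 mm deep and 1198 mm tall, stand 603 mm apart (outside-to-outside). Between them sit 4 shelves, each 18 mm thick and 379 mm deep, spanning the full gap between the sides. The bottom shelf rests on the floor (its underside at z = 0) and the clear gap between one shelf's top and the next shelf's underside is 360 mm.


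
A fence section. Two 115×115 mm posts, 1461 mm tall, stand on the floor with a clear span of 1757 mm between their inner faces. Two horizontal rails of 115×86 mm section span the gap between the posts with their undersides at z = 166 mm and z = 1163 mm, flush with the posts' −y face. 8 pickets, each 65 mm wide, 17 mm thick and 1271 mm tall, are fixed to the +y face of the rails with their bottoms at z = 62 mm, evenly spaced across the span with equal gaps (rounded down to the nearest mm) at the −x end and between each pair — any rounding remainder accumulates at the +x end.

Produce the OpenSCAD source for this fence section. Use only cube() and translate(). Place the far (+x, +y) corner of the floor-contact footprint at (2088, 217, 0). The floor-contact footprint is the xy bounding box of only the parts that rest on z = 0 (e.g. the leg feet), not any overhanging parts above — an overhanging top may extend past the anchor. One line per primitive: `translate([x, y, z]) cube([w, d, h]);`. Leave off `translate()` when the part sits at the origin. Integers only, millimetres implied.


translate([101, 102, 0]) cube([115, 115, 1461]);
translate([1973, 102, 0]) cube([115, 115, 1461]);
translate([216, 102, 166]) cube([1757, 115, 86]);
translate([216, 102, 1163]) cube([1757, 115, 86]);
translate([353, 217, 62]) cube([65, 17, 1271]);
translate([555, 217, 62]) cube([65, 17, 1271]);
translate([757, 217, 62]) cube([65, 17, 1271]);
translate([959, 217, 62]) cube([65, 17, 1271]);
translate([1161, 217, 62]) cube([65, 17, 1271]);
translate([1363, 217, 62]) cube([65, 17, 1271]);
translate([1565, 217, 62]) cube([65, 17, 1271]);
translate([1767, 217, 62]) cube([65, 17, 1271]);


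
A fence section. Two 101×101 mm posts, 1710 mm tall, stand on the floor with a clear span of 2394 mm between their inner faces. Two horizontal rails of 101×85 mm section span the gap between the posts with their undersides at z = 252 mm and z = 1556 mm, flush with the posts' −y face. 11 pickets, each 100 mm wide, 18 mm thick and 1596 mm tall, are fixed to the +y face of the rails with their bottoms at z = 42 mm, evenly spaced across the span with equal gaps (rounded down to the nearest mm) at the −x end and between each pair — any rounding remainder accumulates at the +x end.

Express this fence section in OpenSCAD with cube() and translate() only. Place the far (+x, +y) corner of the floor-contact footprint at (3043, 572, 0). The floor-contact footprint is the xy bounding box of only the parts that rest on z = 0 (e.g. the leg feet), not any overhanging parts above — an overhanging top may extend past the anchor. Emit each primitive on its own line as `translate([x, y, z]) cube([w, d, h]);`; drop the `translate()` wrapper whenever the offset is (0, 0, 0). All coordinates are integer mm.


translate([447, 471, 0]) cube([101, 101, 1710]);
translate([2942, 471, 0]) cube([101, 101, 1710]);
translate([548, 471, 252]) cube([2394, 101, 85]);
translate([548, 471, 1556]) cube([2394, 101, 85]);
translate([655, 572, 42]) cube([100, 18, 1596]);
translate([862, 572, 42]) cube([100, 18, 1596]);
translate([1069, 572, 42]) cube([100, 18, 1596]);
translate([1276, 572, 42]) cube([100, 18, 1596]);
translate([1483, 572, 42]) cube([100, 18, 1596]);
translate([1690, 572, 42]) cube([100, 18, 1596]);
translate([1897, 572, 42]) cube([100, 18, 1596]);
translate([2104, 572, 42]) cube([100, 18, 1596]);
translate([2311, 572, 42]) cube([100, 18, 1596]);
translate([2518, 572, 42]) cube([100, 18, 1596]);
translate([2725, 572, 42]) cube([100, 18, 1596]);


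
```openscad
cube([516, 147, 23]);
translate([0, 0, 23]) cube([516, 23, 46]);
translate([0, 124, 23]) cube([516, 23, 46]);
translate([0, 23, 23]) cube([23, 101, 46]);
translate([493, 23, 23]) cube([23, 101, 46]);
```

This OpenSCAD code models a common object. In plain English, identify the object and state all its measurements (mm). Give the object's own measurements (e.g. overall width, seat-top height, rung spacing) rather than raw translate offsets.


An open-topped rectangular box: outside dimensions 516×147×69 mm, with a uniform wall and base thickness of 23 mm. The base is a full 516×147 slab on the floor; four walls sit on top of the base. The front and back walls (the −y and +y sides) span the full width; the two side walls fit between them.


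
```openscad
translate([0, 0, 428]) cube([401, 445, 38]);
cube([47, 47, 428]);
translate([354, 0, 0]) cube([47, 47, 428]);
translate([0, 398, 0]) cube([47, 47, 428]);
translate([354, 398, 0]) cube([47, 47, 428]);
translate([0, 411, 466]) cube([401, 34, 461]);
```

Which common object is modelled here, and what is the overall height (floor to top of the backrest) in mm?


A chair. The overall height is 927 mm.

A slab on four corner posts with a tall panel at the back — a chair. The seat slab sits at z = 428 with thickness 38, and the 461 mm backrest starts at the seat top, so the overall height is 428 + 38 + 461 = 927 mm.


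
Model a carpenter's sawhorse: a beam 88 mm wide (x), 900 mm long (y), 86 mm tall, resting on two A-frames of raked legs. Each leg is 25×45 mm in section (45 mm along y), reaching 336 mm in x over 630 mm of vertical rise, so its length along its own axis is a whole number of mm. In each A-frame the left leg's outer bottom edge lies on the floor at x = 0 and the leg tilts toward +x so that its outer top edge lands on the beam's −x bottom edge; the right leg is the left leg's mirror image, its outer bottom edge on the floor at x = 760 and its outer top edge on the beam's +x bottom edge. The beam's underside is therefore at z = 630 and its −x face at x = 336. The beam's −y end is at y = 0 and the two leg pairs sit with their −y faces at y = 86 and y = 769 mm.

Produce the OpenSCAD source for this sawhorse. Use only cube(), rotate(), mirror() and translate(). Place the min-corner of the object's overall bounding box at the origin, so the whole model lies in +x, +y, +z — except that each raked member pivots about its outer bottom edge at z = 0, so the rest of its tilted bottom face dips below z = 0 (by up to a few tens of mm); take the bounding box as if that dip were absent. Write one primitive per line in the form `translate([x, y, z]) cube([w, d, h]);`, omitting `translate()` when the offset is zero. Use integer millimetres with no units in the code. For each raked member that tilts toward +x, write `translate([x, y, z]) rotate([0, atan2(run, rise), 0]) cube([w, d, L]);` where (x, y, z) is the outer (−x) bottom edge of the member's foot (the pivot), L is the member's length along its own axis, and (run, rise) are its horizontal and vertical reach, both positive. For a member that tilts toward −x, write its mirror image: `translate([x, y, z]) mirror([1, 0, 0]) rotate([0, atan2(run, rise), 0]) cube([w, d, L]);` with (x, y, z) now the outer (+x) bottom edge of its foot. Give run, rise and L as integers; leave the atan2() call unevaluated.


translate([336, 0, 630]) cube([88, 900, 86]);
translate([0, 86, 0]) rotate([0, atan2(336, 630), 0]) cube([25, 45, 714]);
translate([760, 86, 0]) mirror([1, 0, 0]) rotate([0, atan2(336, 630), 0]) cube([25, 45, 714]);
translate([0, 769, 0]) rotate([0, atan2(336, 630), 0]) cube([25, 45, 714]);
translate([760, 769, 0]) mirror([1, 0, 0]) rotate([0, atan2(336, 630), 0]) cube([25, 45, 714]);


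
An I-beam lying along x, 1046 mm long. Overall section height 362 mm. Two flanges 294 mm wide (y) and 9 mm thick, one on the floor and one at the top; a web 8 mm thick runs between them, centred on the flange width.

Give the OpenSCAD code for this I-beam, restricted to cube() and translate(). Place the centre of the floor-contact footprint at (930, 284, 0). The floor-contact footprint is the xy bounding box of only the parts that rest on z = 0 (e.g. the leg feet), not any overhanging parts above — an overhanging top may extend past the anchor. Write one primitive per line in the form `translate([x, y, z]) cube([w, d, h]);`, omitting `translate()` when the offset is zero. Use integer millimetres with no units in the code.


translate([407, 137, 0]) cube([1046, 294, 9]);
translate([407, 280, 9]) cube([1046, 8, 344]);
translate([407, 137, 353]) cube([1046, 294, 9]);


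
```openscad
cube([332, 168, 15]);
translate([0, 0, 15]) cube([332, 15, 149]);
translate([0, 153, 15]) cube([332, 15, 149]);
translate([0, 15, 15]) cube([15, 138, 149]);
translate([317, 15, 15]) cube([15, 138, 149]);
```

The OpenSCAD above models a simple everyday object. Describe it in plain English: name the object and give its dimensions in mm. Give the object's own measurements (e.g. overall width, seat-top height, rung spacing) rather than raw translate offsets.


An open-topped rectangular box: outside dimensions 332×168×164 mm, with a uniform wall and base thickness of 15 mm. The base is a full 332×168 slab on the floor; four walls sit on top of the base. The front and back walls (the −y and +y sides) span the full width; the two side walls fit between them.


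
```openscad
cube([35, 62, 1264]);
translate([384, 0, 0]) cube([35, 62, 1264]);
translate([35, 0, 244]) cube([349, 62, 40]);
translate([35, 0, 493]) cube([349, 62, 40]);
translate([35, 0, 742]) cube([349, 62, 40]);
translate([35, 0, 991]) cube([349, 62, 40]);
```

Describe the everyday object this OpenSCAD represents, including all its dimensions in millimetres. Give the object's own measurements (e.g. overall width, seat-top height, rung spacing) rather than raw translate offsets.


A straight ladder. Two 35×62 mm vertical rails, 1264 mm tall, stand 419 mm apart (outside-to-outside) with their front faces coplanar on the −y side. 4 rungs, each 62 mm deep and 40 mm tall, span between the inner faces of the rails, front faces flush with the rails. The lowest rung's underside is at z = 244 mm and rungs are spaced 249 mm apart (underside to underside).


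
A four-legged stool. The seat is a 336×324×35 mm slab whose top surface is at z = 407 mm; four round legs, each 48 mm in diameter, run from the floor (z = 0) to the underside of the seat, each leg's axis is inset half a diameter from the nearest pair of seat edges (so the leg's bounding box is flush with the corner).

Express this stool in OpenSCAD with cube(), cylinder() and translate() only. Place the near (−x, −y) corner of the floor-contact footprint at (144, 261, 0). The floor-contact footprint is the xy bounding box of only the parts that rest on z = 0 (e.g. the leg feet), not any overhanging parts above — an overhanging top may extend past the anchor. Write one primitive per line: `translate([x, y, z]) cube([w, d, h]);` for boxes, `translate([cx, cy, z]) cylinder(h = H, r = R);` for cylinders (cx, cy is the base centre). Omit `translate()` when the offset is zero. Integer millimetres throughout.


translate([144, 261, 372]) cube([336, 324, 35]);
translate([168, 285, 0]) cylinder(h = 372, r = 24);
translate([456, 285, 0]) cylinder(h = 372, r = 24);
translate([168, 561, 0]) cylinder(h = 372, r = 24);
translate([456, 561, 0]) cylinder(h = 372, r = 24);


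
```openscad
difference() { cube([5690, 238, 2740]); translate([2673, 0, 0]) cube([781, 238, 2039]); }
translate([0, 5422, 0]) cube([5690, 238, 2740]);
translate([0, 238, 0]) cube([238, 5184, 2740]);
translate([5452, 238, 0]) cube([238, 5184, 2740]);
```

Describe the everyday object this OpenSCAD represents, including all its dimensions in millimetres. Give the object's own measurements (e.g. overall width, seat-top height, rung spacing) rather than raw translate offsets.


A single room: four walls, each 2740 mm tall and 238 mm thick, enclosing an outside footprint 5690×5660 mm (x × y), no floor or roof. The front and back walls (−y and +y sides) run the full x-width; the side walls fit between their inner faces. A door opening 781 mm wide and 2039 mm tall is cut through the front wall from the floor up, its −x edge 2673 mm from the wall's −x end.


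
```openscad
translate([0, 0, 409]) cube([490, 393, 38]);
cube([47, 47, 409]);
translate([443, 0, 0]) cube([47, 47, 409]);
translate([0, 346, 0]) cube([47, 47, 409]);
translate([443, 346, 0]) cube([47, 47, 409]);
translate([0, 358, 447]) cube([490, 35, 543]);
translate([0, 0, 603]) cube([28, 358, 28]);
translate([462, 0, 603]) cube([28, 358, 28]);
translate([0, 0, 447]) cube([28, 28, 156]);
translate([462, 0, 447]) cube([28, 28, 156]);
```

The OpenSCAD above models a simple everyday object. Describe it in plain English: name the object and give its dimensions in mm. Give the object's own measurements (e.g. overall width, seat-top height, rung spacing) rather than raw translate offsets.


A chair. The seat is a 490×393×38 mm slab with its top at z = 447 mm, on four 47×47 mm corner legs (flush with the seat edges, standing on z = 0). A flat backrest 35 mm thick, 543 mm tall, spans the full seat width and rises from the seat top along its +y edge, rear face flush with the rear of the seat. Two armrests of 28×28 mm section run along each side from the seat's front edge to the front of the backrest, top faces 184 mm above the seat top and outer faces flush with the seat's x-edges; a 28×28 mm post under the front of each armrest stands on the seat at the front corner.
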